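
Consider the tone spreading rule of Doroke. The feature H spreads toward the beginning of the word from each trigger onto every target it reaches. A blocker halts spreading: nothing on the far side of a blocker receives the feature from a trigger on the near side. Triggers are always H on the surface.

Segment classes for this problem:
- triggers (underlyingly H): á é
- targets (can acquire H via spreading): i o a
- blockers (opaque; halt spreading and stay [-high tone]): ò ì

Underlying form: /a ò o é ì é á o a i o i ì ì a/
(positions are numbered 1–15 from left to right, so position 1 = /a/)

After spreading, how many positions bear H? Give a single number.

From /é/ at 4 leftward: 3 /o/ → H; 2 /ò/ blocks.
From /é/ at 6 leftward: 5 /ì/ blocks.
From /á/ at 7 leftward: 6 /é/ is itself a trigger — this domain ends here.
Targets with no active source: positions 1 8 9 10 11 12 15 stay [-high tone].
H positions on the surface: 3 4 6 7.

4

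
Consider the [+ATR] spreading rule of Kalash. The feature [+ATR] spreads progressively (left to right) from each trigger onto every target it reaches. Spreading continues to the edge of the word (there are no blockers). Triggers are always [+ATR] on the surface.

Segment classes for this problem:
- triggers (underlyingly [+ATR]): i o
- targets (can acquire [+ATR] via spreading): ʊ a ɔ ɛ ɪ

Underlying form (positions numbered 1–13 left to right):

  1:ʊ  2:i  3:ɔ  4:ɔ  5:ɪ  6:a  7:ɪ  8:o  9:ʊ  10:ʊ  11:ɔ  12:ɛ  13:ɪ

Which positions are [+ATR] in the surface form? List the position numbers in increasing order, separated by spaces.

2 3 4 5 6 7 8 9 10 11 12 13

From /i/ at 2 rightward: 3 /ɔ/ → [+ATR]; 4 /ɔ/ → [+ATR]; 5 /ɪ/ → [+ATR]; 6 /a/ → [+ATR]; 7 /ɪ/ → [+ATR]; 8 /o/ is itself a trigger — this domain ends here.
From /o/ at 8 rightward: 9 /ʊ/ → [+ATR]; 10 /ʊ/ → [+ATR]; 11 /ɔ/ → [+ATR]; 12 /ɛ/ → [+ATR]; 13 /ɪ/ → [+ATR]; word edge.
Target with no active source: position 1 stays [-ATR].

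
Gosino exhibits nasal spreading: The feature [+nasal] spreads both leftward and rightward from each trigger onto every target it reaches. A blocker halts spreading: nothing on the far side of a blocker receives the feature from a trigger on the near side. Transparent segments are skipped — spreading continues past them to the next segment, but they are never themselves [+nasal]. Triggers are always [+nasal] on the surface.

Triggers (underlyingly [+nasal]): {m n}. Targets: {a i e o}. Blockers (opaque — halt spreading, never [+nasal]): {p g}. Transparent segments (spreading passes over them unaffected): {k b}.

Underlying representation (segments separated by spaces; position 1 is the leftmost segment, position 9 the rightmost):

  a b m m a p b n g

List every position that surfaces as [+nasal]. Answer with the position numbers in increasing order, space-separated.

From /m/ at 3 rightward: 4 /m/ is itself a trigger — this domain ends here.
From /m/ at 3 leftward: 2 /b/ transparent; 1 /a/ → [+nasal]; word edge.
From /m/ at 4 rightward: 5 /a/ → [+nasal]; 6 /p/ blocks.
From /m/ at 4 leftward: 3 /m/ is itself a trigger — this domain ends here.
From /n/ at 8 rightward: 9 /g/ blocks.
From /n/ at 8 leftward: 7 /b/ transparent; 6 /p/ blocks.

1 3 4 5 8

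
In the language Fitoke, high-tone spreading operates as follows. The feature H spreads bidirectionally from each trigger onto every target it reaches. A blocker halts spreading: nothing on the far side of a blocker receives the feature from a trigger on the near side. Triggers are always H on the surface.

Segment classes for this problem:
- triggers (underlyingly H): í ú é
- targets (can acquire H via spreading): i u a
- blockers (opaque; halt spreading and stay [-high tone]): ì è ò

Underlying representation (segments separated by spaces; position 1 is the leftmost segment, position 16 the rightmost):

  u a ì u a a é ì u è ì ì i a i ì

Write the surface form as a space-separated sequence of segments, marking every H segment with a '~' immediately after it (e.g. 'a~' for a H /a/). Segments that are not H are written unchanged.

u a ì u~ a~ a~ é~ ì u è ì ì i a i ì

From /é/ at 7 rightward: 8 /ì/ blocks.
From /é/ at 7 leftward: 6 /a/ → H; 5 /a/ → H; 4 /u/ → H; 3 /ì/ blocks.
Targets with no active source: positions 1 2 9 13 14 15 stay [-high tone].
H positions on the surface: 4 5 6 7.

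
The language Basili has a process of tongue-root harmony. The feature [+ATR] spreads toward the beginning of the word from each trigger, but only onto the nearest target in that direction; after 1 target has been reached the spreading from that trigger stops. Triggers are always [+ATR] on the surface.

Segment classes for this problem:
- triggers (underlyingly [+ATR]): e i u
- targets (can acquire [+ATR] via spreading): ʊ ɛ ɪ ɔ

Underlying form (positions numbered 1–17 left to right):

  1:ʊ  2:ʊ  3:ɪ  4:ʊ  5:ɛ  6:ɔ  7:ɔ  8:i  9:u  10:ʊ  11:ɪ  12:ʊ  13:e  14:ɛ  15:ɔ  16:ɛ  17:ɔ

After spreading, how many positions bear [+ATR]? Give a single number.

From /i/ at 8 leftward: 7 /ɔ/ → [+ATR]; bound reached.
From /u/ at 9 leftward: 8 /i/ is itself a trigger — this domain ends here.
From /e/ at 13 leftward: 12 /ʊ/ → [+ATR]; bound reached.
Targets with no active source: positions 1 2 3 4 5 6 10 11 14 15 16 17 stay [-ATR].
[+ATR] positions on the surface: 7 8 9 12 13.

5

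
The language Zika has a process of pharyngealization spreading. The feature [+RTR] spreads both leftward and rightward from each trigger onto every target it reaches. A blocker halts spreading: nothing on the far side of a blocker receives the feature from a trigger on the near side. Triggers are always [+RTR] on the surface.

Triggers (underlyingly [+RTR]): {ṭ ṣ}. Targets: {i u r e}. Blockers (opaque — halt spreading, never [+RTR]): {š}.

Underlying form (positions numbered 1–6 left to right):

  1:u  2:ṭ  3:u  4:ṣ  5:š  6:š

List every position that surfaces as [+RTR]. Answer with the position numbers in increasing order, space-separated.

1 2 3 4

From /ṭ/ at 2 rightward: 3 /u/ → [+RTR]; 4 /ṣ/ is itself a trigger — this domain ends here.
From /ṭ/ at 2 leftward: 1 /u/ → [+RTR]; word edge.
From /ṣ/ at 4 rightward: 5 /š/ blocks.
From /ṣ/ at 4 leftward: 3 /u/ → [+RTR]; 2 /ṭ/ is itself a trigger — this domain ends here.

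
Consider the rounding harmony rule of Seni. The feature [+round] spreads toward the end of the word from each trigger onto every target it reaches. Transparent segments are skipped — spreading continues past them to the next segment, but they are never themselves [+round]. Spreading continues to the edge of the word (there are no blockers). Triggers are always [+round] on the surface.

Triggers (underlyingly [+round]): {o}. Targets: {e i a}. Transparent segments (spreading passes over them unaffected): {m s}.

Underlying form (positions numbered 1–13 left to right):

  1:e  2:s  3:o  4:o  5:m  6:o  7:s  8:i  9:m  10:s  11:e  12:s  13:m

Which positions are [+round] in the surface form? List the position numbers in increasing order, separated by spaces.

From /o/ at 3 rightward: 4 /o/ is itself a trigger — this domain ends here.
From /o/ at 4 rightward: 5 /m/ transparent; 6 /o/ is itself a trigger — this domain ends here.
From /o/ at 6 rightward: 7 /s/ transparent; 8 /i/ → [+round]; 9 /m/ transparent; 10 /s/ transparent; 11 /e/ → [+round]; 12 /s/ transparent; 13 /m/ transparent; word edge.
Target with no active source: position 1 stays [-round].

3 4 6 8 11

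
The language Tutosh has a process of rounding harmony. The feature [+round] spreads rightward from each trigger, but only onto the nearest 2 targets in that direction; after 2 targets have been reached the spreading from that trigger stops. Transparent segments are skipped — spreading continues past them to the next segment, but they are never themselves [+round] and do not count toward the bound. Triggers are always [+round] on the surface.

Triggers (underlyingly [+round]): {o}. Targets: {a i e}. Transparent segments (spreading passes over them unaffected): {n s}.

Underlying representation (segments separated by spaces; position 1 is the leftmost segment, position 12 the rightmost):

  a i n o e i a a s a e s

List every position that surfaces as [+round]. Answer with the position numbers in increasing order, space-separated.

From /o/ at 4 rightward: 5 /e/ → [+round]; 6 /i/ → [+round]; bound reached.
Targets with no active source: positions 1 2 7 8 10 11 stay [-round].

4 5 6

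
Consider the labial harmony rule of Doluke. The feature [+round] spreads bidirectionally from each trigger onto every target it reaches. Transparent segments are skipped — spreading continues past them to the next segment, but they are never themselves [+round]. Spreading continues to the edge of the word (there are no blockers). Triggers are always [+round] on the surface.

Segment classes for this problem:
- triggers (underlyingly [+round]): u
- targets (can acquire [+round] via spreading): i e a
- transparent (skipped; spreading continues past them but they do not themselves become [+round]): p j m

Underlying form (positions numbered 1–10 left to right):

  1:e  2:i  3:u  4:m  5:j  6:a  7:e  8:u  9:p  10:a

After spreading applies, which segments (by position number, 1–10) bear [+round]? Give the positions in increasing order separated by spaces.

From /u/ at 3 rightward: 4 /m/ transparent; 5 /j/ transparent; 6 /a/ → [+round]; 7 /e/ → [+round]; 8 /u/ is itself a trigger — this domain ends here.
From /u/ at 3 leftward: 2 /i/ → [+round]; 1 /e/ → [+round]; word edge.
From /u/ at 8 rightward: 9 /p/ transparent; 10 /a/ → [+round]; word edge.
From /u/ at 8 leftward: 7 /e/ → [+round]; 6 /a/ → [+round]; 5 /j/ transparent; 4 /m/ transparent; 3 /u/ is itself a trigger — this domain ends here.

1 2 3 6 7 8 10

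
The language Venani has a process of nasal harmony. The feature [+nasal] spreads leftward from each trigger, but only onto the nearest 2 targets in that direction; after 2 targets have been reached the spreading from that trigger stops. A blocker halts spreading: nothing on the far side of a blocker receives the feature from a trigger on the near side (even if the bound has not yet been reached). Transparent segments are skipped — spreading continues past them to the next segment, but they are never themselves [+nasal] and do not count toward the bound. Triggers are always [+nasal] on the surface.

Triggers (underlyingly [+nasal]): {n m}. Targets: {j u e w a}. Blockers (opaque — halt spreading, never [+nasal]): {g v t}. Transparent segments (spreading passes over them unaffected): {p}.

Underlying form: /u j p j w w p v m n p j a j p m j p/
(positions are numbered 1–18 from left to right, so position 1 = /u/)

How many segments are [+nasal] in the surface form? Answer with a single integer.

5

From /m/ at 9 leftward: 8 /v/ blocks.
From /n/ at 10 leftward: 9 /m/ is itself a trigger — this domain ends here.
From /m/ at 16 leftward: 15 /p/ transparent; 14 /j/ → [+nasal]; 13 /a/ → [+nasal]; bound reached.
Targets with no active source: positions 1 2 4 5 6 12 17 stay [-nasal].
[+nasal] positions on the surface: 9 10 13 14 16.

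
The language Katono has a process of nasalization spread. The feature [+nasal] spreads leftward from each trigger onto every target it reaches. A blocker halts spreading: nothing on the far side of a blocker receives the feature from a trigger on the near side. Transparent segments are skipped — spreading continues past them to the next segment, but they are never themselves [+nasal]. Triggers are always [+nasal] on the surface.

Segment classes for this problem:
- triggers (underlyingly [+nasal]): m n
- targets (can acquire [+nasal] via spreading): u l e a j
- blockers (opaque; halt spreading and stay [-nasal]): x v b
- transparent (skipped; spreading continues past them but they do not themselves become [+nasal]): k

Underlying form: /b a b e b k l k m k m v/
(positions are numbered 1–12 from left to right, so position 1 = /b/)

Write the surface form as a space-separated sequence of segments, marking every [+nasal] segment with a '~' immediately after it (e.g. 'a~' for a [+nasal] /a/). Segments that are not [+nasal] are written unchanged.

b a b e b k l~ k m~ k m~ v

From /m/ at 9 leftward: 8 /k/ transparent; 7 /l/ → [+nasal]; 6 /k/ transparent; 5 /b/ blocks.
From /m/ at 11 leftward: 10 /k/ transparent; 9 /m/ is itself a trigger — this domain ends here.
Targets with no active source: positions 2 4 stay [-nasal].
[+nasal] positions on the surface: 7 9 11.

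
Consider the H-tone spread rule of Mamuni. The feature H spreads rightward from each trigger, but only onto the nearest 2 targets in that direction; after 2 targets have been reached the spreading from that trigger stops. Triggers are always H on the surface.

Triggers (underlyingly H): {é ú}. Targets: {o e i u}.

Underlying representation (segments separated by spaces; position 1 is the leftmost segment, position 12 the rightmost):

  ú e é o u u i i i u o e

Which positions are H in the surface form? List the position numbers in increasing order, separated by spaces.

From /ú/ at 1 rightward: 2 /e/ → H; 3 /é/ is itself a trigger — this domain ends here.
From /é/ at 3 rightward: 4 /o/ → H; 5 /u/ → H; bound reached.
Targets with no active source: positions 6 7 8 9 10 11 12 stay [-high tone].

1 2 3 4 5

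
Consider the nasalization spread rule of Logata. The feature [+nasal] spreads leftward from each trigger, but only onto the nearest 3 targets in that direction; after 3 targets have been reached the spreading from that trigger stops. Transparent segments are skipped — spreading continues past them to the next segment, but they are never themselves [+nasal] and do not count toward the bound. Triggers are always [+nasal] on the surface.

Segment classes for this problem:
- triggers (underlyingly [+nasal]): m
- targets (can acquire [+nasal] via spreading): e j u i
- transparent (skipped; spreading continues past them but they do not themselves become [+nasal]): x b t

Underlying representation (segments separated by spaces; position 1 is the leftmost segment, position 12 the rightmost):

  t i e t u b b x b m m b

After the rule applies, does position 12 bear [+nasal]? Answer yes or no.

no

From /m/ at 10 leftward: 9 /b/ transparent; 8 /x/ transparent; 7 /b/ transparent; 6 /b/ transparent; 5 /u/ → [+nasal]; 4 /t/ transparent; 3 /e/ → [+nasal]; 2 /i/ → [+nasal]; bound reached.
From /m/ at 11 leftward: 10 /m/ is itself a trigger — this domain ends here.
[+nasal] positions on the surface: 2 3 5 10 11.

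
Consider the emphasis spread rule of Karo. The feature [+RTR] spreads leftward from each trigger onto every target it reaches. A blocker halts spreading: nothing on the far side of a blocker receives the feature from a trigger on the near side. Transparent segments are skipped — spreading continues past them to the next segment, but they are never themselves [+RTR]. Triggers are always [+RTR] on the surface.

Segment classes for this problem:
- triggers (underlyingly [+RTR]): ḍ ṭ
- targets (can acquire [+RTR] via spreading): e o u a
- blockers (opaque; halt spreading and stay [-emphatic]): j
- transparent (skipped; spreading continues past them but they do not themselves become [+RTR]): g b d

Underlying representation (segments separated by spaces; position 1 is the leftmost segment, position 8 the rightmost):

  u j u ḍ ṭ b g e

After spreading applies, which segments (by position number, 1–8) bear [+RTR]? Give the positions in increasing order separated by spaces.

From /ḍ/ at 4 leftward: 3 /u/ → [+RTR]; 2 /j/ blocks.
From /ṭ/ at 5 leftward: 4 /ḍ/ is itself a trigger — this domain ends here.
Targets with no active source: positions 1 8 stay [-emphatic].

3 4 5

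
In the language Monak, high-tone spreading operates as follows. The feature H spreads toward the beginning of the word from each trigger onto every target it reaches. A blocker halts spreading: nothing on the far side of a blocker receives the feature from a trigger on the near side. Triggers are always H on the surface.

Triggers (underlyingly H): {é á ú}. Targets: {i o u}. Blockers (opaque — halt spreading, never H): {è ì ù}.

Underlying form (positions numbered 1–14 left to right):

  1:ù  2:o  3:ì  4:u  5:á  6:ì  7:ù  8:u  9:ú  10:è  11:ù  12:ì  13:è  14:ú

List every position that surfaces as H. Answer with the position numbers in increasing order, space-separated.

From /á/ at 5 leftward: 4 /u/ → H; 3 /ì/ blocks.
From /ú/ at 9 leftward: 8 /u/ → H; 7 /ù/ blocks.
From /ú/ at 14 leftward: 13 /è/ blocks.
Target with no active source: position 2 stays [-high tone].

4 5 8 9 14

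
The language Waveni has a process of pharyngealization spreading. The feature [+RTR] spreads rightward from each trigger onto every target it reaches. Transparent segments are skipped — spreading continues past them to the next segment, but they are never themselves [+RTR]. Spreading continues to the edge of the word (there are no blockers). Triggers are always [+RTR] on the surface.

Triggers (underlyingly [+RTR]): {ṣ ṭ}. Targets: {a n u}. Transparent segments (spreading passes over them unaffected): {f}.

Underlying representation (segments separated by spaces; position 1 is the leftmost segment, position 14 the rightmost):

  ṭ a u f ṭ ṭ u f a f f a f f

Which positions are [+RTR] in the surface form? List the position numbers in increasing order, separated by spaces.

From /ṭ/ at 1 rightward: 2 /a/ → [+RTR]; 3 /u/ → [+RTR]; 4 /f/ transparent; 5 /ṭ/ is itself a trigger — this domain ends here.
From /ṭ/ at 5 rightward: 6 /ṭ/ is itself a trigger — this domain ends here.
From /ṭ/ at 6 rightward: 7 /u/ → [+RTR]; 8 /f/ transparent; 9 /a/ → [+RTR]; 10 /f/ transparent; 11 /f/ transparent; 12 /a/ → [+RTR]; 13 /f/ transparent; 14 /f/ transparent; word edge.

1 2 3 5 6 7 9 12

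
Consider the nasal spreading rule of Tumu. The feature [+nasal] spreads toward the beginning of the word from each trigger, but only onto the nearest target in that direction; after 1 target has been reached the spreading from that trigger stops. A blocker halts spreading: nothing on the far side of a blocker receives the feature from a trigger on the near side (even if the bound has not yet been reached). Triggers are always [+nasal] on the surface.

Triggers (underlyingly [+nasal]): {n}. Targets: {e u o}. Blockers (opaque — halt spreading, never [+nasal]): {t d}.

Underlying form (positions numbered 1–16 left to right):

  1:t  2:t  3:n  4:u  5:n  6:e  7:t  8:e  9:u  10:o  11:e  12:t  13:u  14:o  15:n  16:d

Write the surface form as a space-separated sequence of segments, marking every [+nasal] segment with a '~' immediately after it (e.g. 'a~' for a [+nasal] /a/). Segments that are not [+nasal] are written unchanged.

From /n/ at 3 leftward: 2 /t/ blocks.
From /n/ at 5 leftward: 4 /u/ → [+nasal]; bound reached.
From /n/ at 15 leftward: 14 /o/ → [+nasal]; bound reached.
Targets with no active source: positions 6 8 9 10 11 13 stay [-nasal].
[+nasal] positions on the surface: 3 4 5 14 15.

t t n~ u~ n~ e t e u o e t u o~ n~ d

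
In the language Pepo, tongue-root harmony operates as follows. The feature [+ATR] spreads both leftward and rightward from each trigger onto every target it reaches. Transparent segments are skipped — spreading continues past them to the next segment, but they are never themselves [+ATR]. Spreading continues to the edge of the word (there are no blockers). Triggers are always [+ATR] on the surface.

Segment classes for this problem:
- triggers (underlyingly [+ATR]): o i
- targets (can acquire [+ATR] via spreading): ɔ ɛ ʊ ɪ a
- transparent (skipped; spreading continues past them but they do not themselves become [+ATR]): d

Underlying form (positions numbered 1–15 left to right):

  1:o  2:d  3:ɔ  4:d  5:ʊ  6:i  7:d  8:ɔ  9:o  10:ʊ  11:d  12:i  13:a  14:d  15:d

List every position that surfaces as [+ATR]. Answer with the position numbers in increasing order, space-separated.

1 3 5 6 8 9 10 12 13

From /o/ at 1 rightward: 2 /d/ transparent; 3 /ɔ/ → [+ATR]; 4 /d/ transparent; 5 /ʊ/ → [+ATR]; 6 /i/ is itself a trigger — this domain ends here.
From /o/ at 1 leftward: word edge.
From /i/ at 6 rightward: 7 /d/ transparent; 8 /ɔ/ → [+ATR]; 9 /o/ is itself a trigger — this domain ends here.
From /i/ at 6 leftward: 5 /ʊ/ → [+ATR]; 4 /d/ transparent; 3 /ɔ/ → [+ATR]; 2 /d/ transparent; 1 /o/ is itself a trigger — this domain ends here.
From /o/ at 9 rightward: 10 /ʊ/ → [+ATR]; 11 /d/ transparent; 12 /i/ is itself a trigger — this domain ends here.
From /o/ at 9 leftward: 8 /ɔ/ → [+ATR]; 7 /d/ transparent; 6 /i/ is itself a trigger — this domain ends here.
From /i/ at 12 rightward: 13 /a/ → [+ATR]; 14 /d/ transparent; 15 /d/ transparent; word edge.
From /i/ at 12 leftward: 11 /d/ transparent; 10 /ʊ/ → [+ATR]; 9 /o/ is itself a trigger — this domain ends here.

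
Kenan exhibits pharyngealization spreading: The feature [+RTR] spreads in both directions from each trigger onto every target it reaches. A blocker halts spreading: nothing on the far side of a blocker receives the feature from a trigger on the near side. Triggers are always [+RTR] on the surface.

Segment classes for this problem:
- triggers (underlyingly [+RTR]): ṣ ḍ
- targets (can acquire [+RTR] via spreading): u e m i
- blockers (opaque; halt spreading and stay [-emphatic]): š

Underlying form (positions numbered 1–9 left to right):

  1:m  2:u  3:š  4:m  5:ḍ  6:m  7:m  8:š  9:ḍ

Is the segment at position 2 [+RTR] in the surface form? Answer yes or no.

From /ḍ/ at 5 rightward: 6 /m/ → [+RTR]; 7 /m/ → [+RTR]; 8 /š/ blocks.
From /ḍ/ at 5 leftward: 4 /m/ → [+RTR]; 3 /š/ blocks.
From /ḍ/ at 9 rightward: word edge.
From /ḍ/ at 9 leftward: 8 /š/ blocks.
Targets with no active source: positions 1 2 stay [-emphatic].
[+RTR] positions on the surface: 4 5 6 7 9.

no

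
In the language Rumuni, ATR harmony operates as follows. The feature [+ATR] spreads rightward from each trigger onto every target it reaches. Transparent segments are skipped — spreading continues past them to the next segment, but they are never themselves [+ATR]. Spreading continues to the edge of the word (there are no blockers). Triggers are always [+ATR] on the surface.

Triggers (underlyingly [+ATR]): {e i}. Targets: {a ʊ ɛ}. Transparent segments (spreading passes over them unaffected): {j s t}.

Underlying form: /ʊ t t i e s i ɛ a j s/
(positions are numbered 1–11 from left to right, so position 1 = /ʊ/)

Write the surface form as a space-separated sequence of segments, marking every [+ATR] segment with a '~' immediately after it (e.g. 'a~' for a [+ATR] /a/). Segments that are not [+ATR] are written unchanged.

From /i/ at 4 rightward: 5 /e/ is itself a trigger — this domain ends here.
From /e/ at 5 rightward: 6 /s/ transparent; 7 /i/ is itself a trigger — this domain ends here.
From /i/ at 7 rightward: 8 /ɛ/ → [+ATR]; 9 /a/ → [+ATR]; 10 /j/ transparent; 11 /s/ transparent; word edge.
Target with no active source: position 1 stays [-ATR].
[+ATR] positions on the surface: 4 5 7 8 9.

ʊ t t i~ e~ s i~ ɛ~ a~ j s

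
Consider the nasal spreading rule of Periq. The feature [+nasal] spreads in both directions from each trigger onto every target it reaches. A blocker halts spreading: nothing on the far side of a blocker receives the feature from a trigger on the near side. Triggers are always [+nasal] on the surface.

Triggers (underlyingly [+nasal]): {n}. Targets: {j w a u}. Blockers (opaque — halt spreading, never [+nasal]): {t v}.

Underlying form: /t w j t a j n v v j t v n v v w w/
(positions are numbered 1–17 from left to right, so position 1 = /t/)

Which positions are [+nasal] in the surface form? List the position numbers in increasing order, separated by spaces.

From /n/ at 7 rightward: 8 /v/ blocks.
From /n/ at 7 leftward: 6 /j/ → [+nasal]; 5 /a/ → [+nasal]; 4 /t/ blocks.
From /n/ at 13 rightward: 14 /v/ blocks.
From /n/ at 13 leftward: 12 /v/ blocks.
Targets with no active source: positions 2 3 10 16 17 stay [-nasal].

5 6 7 13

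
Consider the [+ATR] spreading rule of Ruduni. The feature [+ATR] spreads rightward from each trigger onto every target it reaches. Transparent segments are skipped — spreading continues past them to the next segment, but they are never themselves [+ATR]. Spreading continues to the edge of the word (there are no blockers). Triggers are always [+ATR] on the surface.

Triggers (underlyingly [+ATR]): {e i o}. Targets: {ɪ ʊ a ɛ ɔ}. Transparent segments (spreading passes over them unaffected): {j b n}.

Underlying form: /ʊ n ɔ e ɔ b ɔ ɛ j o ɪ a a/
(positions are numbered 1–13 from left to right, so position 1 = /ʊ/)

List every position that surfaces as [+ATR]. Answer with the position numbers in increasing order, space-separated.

4 5 7 8 10 11 12 13

From /e/ at 4 rightward: 5 /ɔ/ → [+ATR]; 6 /b/ transparent; 7 /ɔ/ → [+ATR]; 8 /ɛ/ → [+ATR]; 9 /j/ transparent; 10 /o/ is itself a trigger — this domain ends here.
From /o/ at 10 rightward: 11 /ɪ/ → [+ATR]; 12 /a/ → [+ATR]; 13 /a/ → [+ATR]; word edge.
Targets with no active source: positions 1 3 stay [-ATR].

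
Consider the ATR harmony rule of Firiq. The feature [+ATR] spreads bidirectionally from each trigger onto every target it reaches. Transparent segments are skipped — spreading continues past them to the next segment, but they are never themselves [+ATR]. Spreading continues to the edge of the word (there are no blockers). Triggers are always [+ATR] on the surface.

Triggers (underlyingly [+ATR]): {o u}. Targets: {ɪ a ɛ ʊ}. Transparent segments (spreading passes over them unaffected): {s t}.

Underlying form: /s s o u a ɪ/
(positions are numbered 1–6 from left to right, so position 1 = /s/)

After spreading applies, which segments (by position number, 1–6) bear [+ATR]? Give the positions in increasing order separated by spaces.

From /o/ at 3 rightward: 4 /u/ is itself a trigger — this domain ends here.
From /o/ at 3 leftward: 2 /s/ transparent; 1 /s/ transparent; word edge.
From /u/ at 4 rightward: 5 /a/ → [+ATR]; 6 /ɪ/ → [+ATR]; word edge.
From /u/ at 4 leftward: 3 /o/ is itself a trigger — this domain ends here.

3 4 5 6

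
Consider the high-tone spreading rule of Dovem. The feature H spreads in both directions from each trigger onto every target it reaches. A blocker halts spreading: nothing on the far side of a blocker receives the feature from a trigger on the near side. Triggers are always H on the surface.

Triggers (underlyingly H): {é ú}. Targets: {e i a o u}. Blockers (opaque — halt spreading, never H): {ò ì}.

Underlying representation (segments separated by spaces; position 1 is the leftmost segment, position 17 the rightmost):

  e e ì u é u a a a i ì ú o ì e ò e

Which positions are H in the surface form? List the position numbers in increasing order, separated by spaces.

4 5 6 7 8 9 10 12 13

From /é/ at 5 rightward: 6 /u/ → H; 7 /a/ → H; 8 /a/ → H; 9 /a/ → H; 10 /i/ → H; 11 /ì/ blocks.
From /é/ at 5 leftward: 4 /u/ → H; 3 /ì/ blocks.
From /ú/ at 12 rightward: 13 /o/ → H; 14 /ì/ blocks.
From /ú/ at 12 leftward: 11 /ì/ blocks.
Targets with no active source: positions 1 2 15 17 stay [-high tone].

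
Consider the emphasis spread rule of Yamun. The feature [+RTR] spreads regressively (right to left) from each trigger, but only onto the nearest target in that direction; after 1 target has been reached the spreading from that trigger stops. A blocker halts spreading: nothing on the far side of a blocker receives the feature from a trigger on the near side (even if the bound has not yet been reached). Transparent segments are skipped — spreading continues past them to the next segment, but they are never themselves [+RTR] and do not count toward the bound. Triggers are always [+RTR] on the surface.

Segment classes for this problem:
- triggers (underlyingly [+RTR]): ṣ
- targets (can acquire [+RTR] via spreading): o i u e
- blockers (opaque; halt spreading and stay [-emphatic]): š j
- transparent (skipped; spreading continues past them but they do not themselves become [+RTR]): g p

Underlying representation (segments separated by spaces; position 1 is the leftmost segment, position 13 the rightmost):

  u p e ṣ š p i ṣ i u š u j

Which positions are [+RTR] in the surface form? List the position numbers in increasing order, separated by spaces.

From /ṣ/ at 4 leftward: 3 /e/ → [+RTR]; bound reached.
From /ṣ/ at 8 leftward: 7 /i/ → [+RTR]; bound reached.
Targets with no active source: positions 1 9 10 12 stay [-emphatic].

3 4 7 8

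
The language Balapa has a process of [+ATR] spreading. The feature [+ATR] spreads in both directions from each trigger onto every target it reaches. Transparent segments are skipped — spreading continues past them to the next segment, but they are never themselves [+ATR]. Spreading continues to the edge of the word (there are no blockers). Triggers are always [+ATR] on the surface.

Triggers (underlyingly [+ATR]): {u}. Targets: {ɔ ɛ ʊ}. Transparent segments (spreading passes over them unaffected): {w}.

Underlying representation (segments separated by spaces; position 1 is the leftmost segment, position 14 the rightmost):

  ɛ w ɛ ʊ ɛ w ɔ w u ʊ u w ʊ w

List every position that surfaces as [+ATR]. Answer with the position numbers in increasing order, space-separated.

1 3 4 5 7 9 10 11 13

From /u/ at 9 rightward: 10 /ʊ/ → [+ATR]; 11 /u/ is itself a trigger — this domain ends here.
From /u/ at 9 leftward: 8 /w/ transparent; 7 /ɔ/ → [+ATR]; 6 /w/ transparent; 5 /ɛ/ → [+ATR]; 4 /ʊ/ → [+ATR]; 3 /ɛ/ → [+ATR]; 2 /w/ transparent; 1 /ɛ/ → [+ATR]; word edge.
From /u/ at 11 rightward: 12 /w/ transparent; 13 /ʊ/ → [+ATR]; 14 /w/ transparent; word edge.
From /u/ at 11 leftward: 10 /ʊ/ → [+ATR]; 9 /u/ is itself a trigger — this domain ends here.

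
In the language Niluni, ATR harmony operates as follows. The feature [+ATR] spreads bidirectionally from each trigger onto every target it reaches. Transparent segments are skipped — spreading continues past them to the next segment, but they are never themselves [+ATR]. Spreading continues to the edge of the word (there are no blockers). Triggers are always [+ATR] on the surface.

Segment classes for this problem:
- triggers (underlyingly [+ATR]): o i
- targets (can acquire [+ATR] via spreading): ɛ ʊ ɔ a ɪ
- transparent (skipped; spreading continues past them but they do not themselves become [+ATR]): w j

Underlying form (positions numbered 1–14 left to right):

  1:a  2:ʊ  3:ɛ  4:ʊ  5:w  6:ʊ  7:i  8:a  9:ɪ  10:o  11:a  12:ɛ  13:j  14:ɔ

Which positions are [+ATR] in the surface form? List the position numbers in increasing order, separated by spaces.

From /i/ at 7 rightward: 8 /a/ → [+ATR]; 9 /ɪ/ → [+ATR]; 10 /o/ is itself a trigger — this domain ends here.
From /i/ at 7 leftward: 6 /ʊ/ → [+ATR]; 5 /w/ transparent; 4 /ʊ/ → [+ATR]; 3 /ɛ/ → [+ATR]; 2 /ʊ/ → [+ATR]; 1 /a/ → [+ATR]; word edge.
From /o/ at 10 rightward: 11 /a/ → [+ATR]; 12 /ɛ/ → [+ATR]; 13 /j/ transparent; 14 /ɔ/ → [+ATR]; word edge.
From /o/ at 10 leftward: 9 /ɪ/ → [+ATR]; 8 /a/ → [+ATR]; 7 /i/ is itself a trigger — this domain ends here.

1 2 3 4 6 7 8 9 10 11 12 14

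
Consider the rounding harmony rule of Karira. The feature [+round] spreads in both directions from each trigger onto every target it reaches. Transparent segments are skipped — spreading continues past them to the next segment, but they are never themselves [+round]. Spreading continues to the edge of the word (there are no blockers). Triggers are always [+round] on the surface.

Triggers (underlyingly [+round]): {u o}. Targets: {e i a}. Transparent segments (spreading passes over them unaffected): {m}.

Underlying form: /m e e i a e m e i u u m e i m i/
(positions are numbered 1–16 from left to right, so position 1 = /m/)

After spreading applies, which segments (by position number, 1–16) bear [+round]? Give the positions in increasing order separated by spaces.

2 3 4 5 6 8 9 10 11 13 14 16

From /u/ at 10 rightward: 11 /u/ is itself a trigger — this domain ends here.
From /u/ at 10 leftward: 9 /i/ → [+round]; 8 /e/ → [+round]; 7 /m/ transparent; 6 /e/ → [+round]; 5 /a/ → [+round]; 4 /i/ → [+round]; 3 /e/ → [+round]; 2 /e/ → [+round]; 1 /m/ transparent; word edge.
From /u/ at 11 rightward: 12 /m/ transparent; 13 /e/ → [+round]; 14 /i/ → [+round]; 15 /m/ transparent; 16 /i/ → [+round]; word edge.
From /u/ at 11 leftward: 10 /u/ is itself a trigger — this domain ends here.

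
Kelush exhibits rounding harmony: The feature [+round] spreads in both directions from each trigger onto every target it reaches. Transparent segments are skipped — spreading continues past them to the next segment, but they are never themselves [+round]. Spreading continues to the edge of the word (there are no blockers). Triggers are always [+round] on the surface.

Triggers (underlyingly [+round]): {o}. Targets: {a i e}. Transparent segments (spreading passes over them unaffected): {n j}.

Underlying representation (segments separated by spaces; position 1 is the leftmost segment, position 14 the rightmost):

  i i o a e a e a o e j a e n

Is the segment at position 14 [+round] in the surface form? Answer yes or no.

From /o/ at 3 rightward: 4 /a/ → [+round]; 5 /e/ → [+round]; 6 /a/ → [+round]; 7 /e/ → [+round]; 8 /a/ → [+round]; 9 /o/ is itself a trigger — this domain ends here.
From /o/ at 3 leftward: 2 /i/ → [+round]; 1 /i/ → [+round]; word edge.
From /o/ at 9 rightward: 10 /e/ → [+round]; 11 /j/ transparent; 12 /a/ → [+round]; 13 /e/ → [+round]; 14 /n/ transparent; word edge.
From /o/ at 9 leftward: 8 /a/ → [+round]; 7 /e/ → [+round]; 6 /a/ → [+round]; 5 /e/ → [+round]; 4 /a/ → [+round]; 3 /o/ is itself a trigger — this domain ends here.
[+round] positions on the surface: 1 2 3 4 5 6 7 8 9 10 12 13.

no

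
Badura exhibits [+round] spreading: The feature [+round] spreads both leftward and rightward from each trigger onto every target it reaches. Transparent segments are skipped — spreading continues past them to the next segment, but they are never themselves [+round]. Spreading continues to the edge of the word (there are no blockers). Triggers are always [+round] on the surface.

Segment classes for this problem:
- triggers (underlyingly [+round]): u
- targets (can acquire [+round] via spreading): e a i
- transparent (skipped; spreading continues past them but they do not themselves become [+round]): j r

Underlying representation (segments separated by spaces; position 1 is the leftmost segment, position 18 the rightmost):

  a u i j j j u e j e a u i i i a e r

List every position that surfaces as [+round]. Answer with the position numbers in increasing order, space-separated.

From /u/ at 2 rightward: 3 /i/ → [+round]; 4 /j/ transparent; 5 /j/ transparent; 6 /j/ transparent; 7 /u/ is itself a trigger — this domain ends here.
From /u/ at 2 leftward: 1 /a/ → [+round]; word edge.
From /u/ at 7 rightward: 8 /e/ → [+round]; 9 /j/ transparent; 10 /e/ → [+round]; 11 /a/ → [+round]; 12 /u/ is itself a trigger — this domain ends here.
From /u/ at 7 leftward: 6 /j/ transparent; 5 /j/ transparent; 4 /j/ transparent; 3 /i/ → [+round]; 2 /u/ is itself a trigger — this domain ends here.
From /u/ at 12 rightward: 13 /i/ → [+round]; 14 /i/ → [+round]; 15 /i/ → [+round]; 16 /a/ → [+round]; 17 /e/ → [+round]; 18 /r/ transparent; word edge.
From /u/ at 12 leftward: 11 /a/ → [+round]; 10 /e/ → [+round]; 9 /j/ transparent; 8 /e/ → [+round]; 7 /u/ is itself a trigger — this domain ends here.

1 2 3 7 8 10 11 12 13 14 15 16 17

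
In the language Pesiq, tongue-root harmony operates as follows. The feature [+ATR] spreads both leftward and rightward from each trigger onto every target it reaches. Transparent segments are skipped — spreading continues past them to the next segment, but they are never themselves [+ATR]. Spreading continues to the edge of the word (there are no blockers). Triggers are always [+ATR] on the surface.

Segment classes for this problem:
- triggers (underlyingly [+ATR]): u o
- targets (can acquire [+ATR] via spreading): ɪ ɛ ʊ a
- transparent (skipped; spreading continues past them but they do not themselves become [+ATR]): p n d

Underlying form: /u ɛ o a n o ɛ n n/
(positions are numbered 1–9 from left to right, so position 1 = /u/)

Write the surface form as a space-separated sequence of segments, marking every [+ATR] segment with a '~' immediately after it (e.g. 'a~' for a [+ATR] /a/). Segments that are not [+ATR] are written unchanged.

From /u/ at 1 rightward: 2 /ɛ/ → [+ATR]; 3 /o/ is itself a trigger — this domain ends here.
From /u/ at 1 leftward: word edge.
From /o/ at 3 rightward: 4 /a/ → [+ATR]; 5 /n/ transparent; 6 /o/ is itself a trigger — this domain ends here.
From /o/ at 3 leftward: 2 /ɛ/ → [+ATR]; 1 /u/ is itself a trigger — this domain ends here.
From /o/ at 6 rightward: 7 /ɛ/ → [+ATR]; 8 /n/ transparent; 9 /n/ transparent; word edge.
From /o/ at 6 leftward: 5 /n/ transparent; 4 /a/ → [+ATR]; 3 /o/ is itself a trigger — this domain ends here.
[+ATR] positions on the surface: 1 2 3 4 6 7.

u~ ɛ~ o~ a~ n o~ ɛ~ n n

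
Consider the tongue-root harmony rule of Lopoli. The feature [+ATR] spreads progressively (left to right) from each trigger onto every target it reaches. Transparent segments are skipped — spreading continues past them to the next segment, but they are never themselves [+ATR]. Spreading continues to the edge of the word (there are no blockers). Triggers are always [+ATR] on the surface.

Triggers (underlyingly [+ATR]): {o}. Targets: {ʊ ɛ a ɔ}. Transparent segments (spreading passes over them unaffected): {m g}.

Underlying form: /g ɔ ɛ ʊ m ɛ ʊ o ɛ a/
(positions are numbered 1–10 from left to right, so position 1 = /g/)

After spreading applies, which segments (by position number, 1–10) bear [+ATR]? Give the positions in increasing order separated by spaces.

From /o/ at 8 rightward: 9 /ɛ/ → [+ATR]; 10 /a/ → [+ATR]; word edge.
Targets with no active source: positions 2 3 4 6 7 stay [-ATR].

8 9 10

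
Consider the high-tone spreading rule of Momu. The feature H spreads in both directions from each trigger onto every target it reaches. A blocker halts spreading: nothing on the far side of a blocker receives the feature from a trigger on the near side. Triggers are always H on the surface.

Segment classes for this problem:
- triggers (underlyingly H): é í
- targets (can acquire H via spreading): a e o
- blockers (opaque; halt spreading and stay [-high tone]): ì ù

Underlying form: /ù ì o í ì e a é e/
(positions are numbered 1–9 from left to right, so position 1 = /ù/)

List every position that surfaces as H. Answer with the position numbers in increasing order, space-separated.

3 4 6 7 8 9

From /í/ at 4 rightward: 5 /ì/ blocks.
From /í/ at 4 leftward: 3 /o/ → H; 2 /ì/ blocks.
From /é/ at 8 rightward: 9 /e/ → H; word edge.
From /é/ at 8 leftward: 7 /a/ → H; 6 /e/ → H; 5 /ì/ blocks.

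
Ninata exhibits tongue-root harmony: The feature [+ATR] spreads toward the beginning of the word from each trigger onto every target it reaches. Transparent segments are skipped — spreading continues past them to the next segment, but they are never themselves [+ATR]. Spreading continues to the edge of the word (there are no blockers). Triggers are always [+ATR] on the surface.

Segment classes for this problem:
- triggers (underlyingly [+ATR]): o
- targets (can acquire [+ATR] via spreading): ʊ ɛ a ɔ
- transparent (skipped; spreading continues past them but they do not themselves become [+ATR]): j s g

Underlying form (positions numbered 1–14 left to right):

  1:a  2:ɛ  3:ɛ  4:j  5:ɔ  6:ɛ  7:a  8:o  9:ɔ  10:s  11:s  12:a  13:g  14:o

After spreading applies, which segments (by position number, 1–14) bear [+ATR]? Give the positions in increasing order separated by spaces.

1 2 3 5 6 7 8 9 12 14

From /o/ at 8 leftward: 7 /a/ → [+ATR]; 6 /ɛ/ → [+ATR]; 5 /ɔ/ → [+ATR]; 4 /j/ transparent; 3 /ɛ/ → [+ATR]; 2 /ɛ/ → [+ATR]; 1 /a/ → [+ATR]; word edge.
From /o/ at 14 leftward: 13 /g/ transparent; 12 /a/ → [+ATR]; 11 /s/ transparent; 10 /s/ transparent; 9 /ɔ/ → [+ATR]; 8 /o/ is itself a trigger — this domain ends here.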